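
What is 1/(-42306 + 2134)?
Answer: -1/40172 ≈ -2.4893e-5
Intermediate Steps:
1/(-42306 + 2134) = 1/(-40172) = -1/40172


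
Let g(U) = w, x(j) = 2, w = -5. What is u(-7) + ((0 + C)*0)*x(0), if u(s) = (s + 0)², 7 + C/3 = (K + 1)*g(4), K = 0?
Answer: 49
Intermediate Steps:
g(U) = -5
C = -36 (C = -21 + 3*((0 + 1)*(-5)) = -21 + 3*(1*(-5)) = -21 + 3*(-5) = -21 - 15 = -36)
u(s) = s²
u(-7) + ((0 + C)*0)*x(0) = (-7)² + ((0 - 36)*0)*2 = 49 - 36*0*2 = 49 + 0*2 = 49 + 0 = 49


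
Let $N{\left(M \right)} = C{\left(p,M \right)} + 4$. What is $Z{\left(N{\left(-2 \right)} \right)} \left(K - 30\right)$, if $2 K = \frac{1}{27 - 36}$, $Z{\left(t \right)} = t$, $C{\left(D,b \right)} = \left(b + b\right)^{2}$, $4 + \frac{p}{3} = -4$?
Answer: $- \frac{5410}{9} \approx -601.11$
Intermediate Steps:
$p = -24$ ($p = -12 + 3 \left(-4\right) = -12 - 12 = -24$)
$C{\left(D,b \right)} = 4 b^{2}$ ($C{\left(D,b \right)} = \left(2 b\right)^{2} = 4 b^{2}$)
$N{\left(M \right)} = 4 + 4 M^{2}$ ($N{\left(M \right)} = 4 M^{2} + 4 = 4 + 4 M^{2}$)
$K = - \frac{1}{18}$ ($K = \frac{1}{2 \left(27 - 36\right)} = \frac{1}{2 \left(-9\right)} = \frac{1}{2} \left(- \frac{1}{9}\right) = - \frac{1}{18} \approx -0.055556$)
$Z{\left(N{\left(-2 \right)} \right)} \left(K - 30\right) = \left(4 + 4 \left(-2\right)^{2}\right) \left(- \frac{1}{18} - 30\right) = \left(4 + 4 \cdot 4\right) \left(- \frac{541}{18}\right) = \left(4 + 16\right) \left(- \frac{541}{18}\right) = 20 \left(- \frac{541}{18}\right) = - \frac{5410}{9}$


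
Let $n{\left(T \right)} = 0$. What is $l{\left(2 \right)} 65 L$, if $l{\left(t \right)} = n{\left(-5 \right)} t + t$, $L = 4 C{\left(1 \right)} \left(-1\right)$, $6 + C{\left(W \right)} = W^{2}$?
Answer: $2600$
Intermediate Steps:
$C{\left(W \right)} = -6 + W^{2}$
$L = 20$ ($L = 4 \left(-6 + 1^{2}\right) \left(-1\right) = 4 \left(-6 + 1\right) \left(-1\right) = 4 \left(-5\right) \left(-1\right) = \left(-20\right) \left(-1\right) = 20$)
$l{\left(t \right)} = t$ ($l{\left(t \right)} = 0 t + t = 0 + t = t$)
$l{\left(2 \right)} 65 L = 2 \cdot 65 \cdot 20 = 130 \cdot 20 = 2600$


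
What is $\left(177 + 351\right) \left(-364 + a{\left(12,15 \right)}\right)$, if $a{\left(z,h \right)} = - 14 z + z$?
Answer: $-274560$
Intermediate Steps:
$a{\left(z,h \right)} = - 13 z$
$\left(177 + 351\right) \left(-364 + a{\left(12,15 \right)}\right) = \left(177 + 351\right) \left(-364 - 156\right) = 528 \left(-364 - 156\right) = 528 \left(-520\right) = -274560$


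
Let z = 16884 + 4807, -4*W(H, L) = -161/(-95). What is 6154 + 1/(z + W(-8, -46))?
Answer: 50723846906/8242419 ≈ 6154.0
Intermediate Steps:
W(H, L) = -161/380 (W(H, L) = -(-161)/(4*(-95)) = -(-161)*(-1)/(4*95) = -¼*161/95 = -161/380)
z = 21691
6154 + 1/(z + W(-8, -46)) = 6154 + 1/(21691 - 161/380) = 6154 + 1/(8242419/380) = 6154 + 380/8242419 = 50723846906/8242419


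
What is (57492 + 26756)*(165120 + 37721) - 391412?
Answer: 17088557156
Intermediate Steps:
(57492 + 26756)*(165120 + 37721) - 391412 = 84248*202841 - 391412 = 17088948568 - 391412 = 17088557156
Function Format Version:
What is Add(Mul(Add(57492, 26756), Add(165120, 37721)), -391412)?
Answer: 17088557156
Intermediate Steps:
Add(Mul(Add(57492, 26756), Add(165120, 37721)), -391412) = Add(Mul(84248, 202841), -391412) = Add(17088948568, -391412) = 17088557156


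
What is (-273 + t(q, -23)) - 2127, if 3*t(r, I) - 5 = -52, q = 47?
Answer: -7247/3 ≈ -2415.7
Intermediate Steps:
t(r, I) = -47/3 (t(r, I) = 5/3 + (⅓)*(-52) = 5/3 - 52/3 = -47/3)
(-273 + t(q, -23)) - 2127 = (-273 - 47/3) - 2127 = -866/3 - 2127 = -7247/3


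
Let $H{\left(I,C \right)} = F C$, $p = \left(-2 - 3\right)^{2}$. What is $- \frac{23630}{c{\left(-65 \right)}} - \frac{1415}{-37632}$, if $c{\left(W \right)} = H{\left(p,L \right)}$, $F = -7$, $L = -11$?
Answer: $- \frac{127019315}{413952} \approx -306.85$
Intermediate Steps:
$p = 25$ ($p = \left(-5\right)^{2} = 25$)
$H{\left(I,C \right)} = - 7 C$
$c{\left(W \right)} = 77$ ($c{\left(W \right)} = \left(-7\right) \left(-11\right) = 77$)
$- \frac{23630}{c{\left(-65 \right)}} - \frac{1415}{-37632} = - \frac{23630}{77} - \frac{1415}{-37632} = \left(-23630\right) \frac{1}{77} - - \frac{1415}{37632} = - \frac{23630}{77} + \frac{1415}{37632} = - \frac{127019315}{413952}$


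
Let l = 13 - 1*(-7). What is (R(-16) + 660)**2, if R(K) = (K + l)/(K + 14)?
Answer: 432964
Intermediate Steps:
l = 20 (l = 13 + 7 = 20)
R(K) = (20 + K)/(14 + K) (R(K) = (K + 20)/(K + 14) = (20 + K)/(14 + K))
(R(-16) + 660)**2 = ((20 - 16)/(14 - 16) + 660)**2 = (4/(-2) + 660)**2 = (-1/2*4 + 660)**2 = (-2 + 660)**2 = 658**2 = 432964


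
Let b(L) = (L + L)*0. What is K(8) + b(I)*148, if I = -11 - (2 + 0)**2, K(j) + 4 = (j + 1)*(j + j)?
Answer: 140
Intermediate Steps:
K(j) = -4 + 2*j*(1 + j) (K(j) = -4 + (j + 1)*(j + j) = -4 + (1 + j)*(2*j) = -4 + 2*j*(1 + j))
I = -15 (I = -11 - 1*2**2 = -11 - 1*4 = -11 - 4 = -15)
b(L) = 0 (b(L) = (2*L)*0 = 0)
K(8) + b(I)*148 = (-4 + 2*8 + 2*8**2) + 0*148 = (-4 + 16 + 2*64) + 0 = (-4 + 16 + 128) + 0 = 140 + 0 = 140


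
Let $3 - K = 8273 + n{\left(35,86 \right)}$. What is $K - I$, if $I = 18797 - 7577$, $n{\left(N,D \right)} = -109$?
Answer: $-19381$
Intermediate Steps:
$I = 11220$
$K = -8161$ ($K = 3 - \left(8273 - 109\right) = 3 - 8164 = -8161$)
$K - I = -8161 - 11220 = -19381$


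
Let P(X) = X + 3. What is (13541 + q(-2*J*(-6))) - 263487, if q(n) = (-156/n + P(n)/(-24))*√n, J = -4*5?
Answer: -249946 + 421*I*√15/10 ≈ -2.4995e+5 + 163.05*I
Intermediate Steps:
J = -20
P(X) = 3 + X
q(n) = √n*(-⅛ - 156/n - n/24) (q(n) = (-156/n + (3 + n)/(-24))*√n = (-156/n + (3 + n)*(-1/24))*√n = (-156/n + (-⅛ - n/24))*√n = (-⅛ - 156/n - n/24)*√n = √n*(-⅛ - 156/n - n/24))
(13541 + q(-2*J*(-6))) - 263487 = (13541 + (-3744 - -2*(-20)*(-6)*(3 - 2*(-20)*(-6)))/(24*√(-2*(-20)*(-6)))) - 263487 = (13541 + (-3744 - 40*(-6)*(3 + 40*(-6)))/(24*√(40*(-6)))) - 263487 = (13541 + (-3744 - 1*(-240)*(3 - 240))/(24*√(-240))) - 263487 = (13541 + (-I*√15/60)*(-3744 - 1*(-240)*(-237))/24) - 263487 = (13541 + (-I*√15/60)*(-3744 - 56880)/24) - 263487 = (13541 + (1/24)*(-I*√15/60)*(-60624)) - 263487 = (13541 + 421*I*√15/10) - 263487 = -249946 + 421*I*√15/10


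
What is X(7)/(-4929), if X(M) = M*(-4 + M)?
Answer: -7/1643 ≈ -0.0042605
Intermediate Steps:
X(7)/(-4929) = (7*(-4 + 7))/(-4929) = (7*3)*(-1/4929) = 21*(-1/4929) = -7/1643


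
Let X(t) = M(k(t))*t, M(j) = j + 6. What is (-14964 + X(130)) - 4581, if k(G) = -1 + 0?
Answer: -18895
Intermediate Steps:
k(G) = -1
M(j) = 6 + j
X(t) = 5*t (X(t) = (6 - 1)*t = 5*t)
(-14964 + X(130)) - 4581 = (-14964 + 5*130) - 4581 = (-14964 + 650) - 4581 = -14314 - 4581 = -18895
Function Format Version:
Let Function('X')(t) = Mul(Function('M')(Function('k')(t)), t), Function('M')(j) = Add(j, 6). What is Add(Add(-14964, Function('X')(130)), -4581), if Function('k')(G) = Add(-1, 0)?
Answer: -18895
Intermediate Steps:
Function('k')(G) = -1
Function('M')(j) = Add(6, j)
Function('X')(t) = Mul(5, t) (Function('X')(t) = Mul(Add(6, -1), t) = Mul(5, t))
Add(Add(-14964, Function('X')(130)), -4581) = Add(Add(-14964, Mul(5, 130)), -4581) = Add(Add(-14964, 650), -4581) = Add(-14314, -4581) = -18895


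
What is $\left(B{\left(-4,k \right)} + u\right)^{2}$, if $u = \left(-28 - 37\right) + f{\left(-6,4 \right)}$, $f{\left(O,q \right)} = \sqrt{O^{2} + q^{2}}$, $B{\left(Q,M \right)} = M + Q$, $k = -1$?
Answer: $4952 - 280 \sqrt{13} \approx 3942.4$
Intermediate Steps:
$u = -65 + 2 \sqrt{13}$ ($u = \left(-28 - 37\right) + \sqrt{\left(-6\right)^{2} + 4^{2}} = -65 + \sqrt{36 + 16} = -65 + \sqrt{52} = -65 + 2 \sqrt{13} \approx -57.789$)
$\left(B{\left(-4,k \right)} + u\right)^{2} = \left(\left(-1 - 4\right) - \left(65 - 2 \sqrt{13}\right)\right)^{2} = \left(-5 - \left(65 - 2 \sqrt{13}\right)\right)^{2} = \left(-70 + 2 \sqrt{13}\right)^{2}$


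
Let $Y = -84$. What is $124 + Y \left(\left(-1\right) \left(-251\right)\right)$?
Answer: $-20960$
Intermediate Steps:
$124 + Y \left(\left(-1\right) \left(-251\right)\right) = 124 - 84 \left(\left(-1\right) \left(-251\right)\right) = 124 - 21084 = -20960$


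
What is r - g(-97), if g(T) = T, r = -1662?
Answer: -1565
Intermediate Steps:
r - g(-97) = -1662 - 1*(-97) = -1662 + 97 = -1565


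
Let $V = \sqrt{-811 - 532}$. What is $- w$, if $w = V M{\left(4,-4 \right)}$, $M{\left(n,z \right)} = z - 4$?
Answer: $8 i \sqrt{1343} \approx 293.18 i$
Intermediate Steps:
$M{\left(n,z \right)} = -4 + z$ ($M{\left(n,z \right)} = z - 4 = -4 + z$)
$V = i \sqrt{1343}$ ($V = \sqrt{-1343} = i \sqrt{1343} \approx 36.647 i$)
$w = - 8 i \sqrt{1343}$ ($w = i \sqrt{1343} \left(-4 - 4\right) = i \sqrt{1343} \left(-8\right) = - 8 i \sqrt{1343} \approx - 293.18 i$)
$- w = - \left(-8\right) i \sqrt{1343} = 8 i \sqrt{1343}$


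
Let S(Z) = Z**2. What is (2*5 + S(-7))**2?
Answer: 3481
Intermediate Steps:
(2*5 + S(-7))**2 = (2*5 + (-7)**2)**2 = (10 + 49)**2 = 59**2 = 3481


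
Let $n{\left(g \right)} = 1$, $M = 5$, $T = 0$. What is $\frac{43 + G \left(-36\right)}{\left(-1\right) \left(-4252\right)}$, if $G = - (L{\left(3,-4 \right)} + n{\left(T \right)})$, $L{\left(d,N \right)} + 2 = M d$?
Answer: $\frac{547}{4252} \approx 0.12865$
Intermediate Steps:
$L{\left(d,N \right)} = -2 + 5 d$
$G = -14$ ($G = - (\left(-2 + 5 \cdot 3\right) + 1) = - (\left(-2 + 15\right) + 1) = - (13 + 1) = \left(-1\right) 14 = -14$)
$\frac{43 + G \left(-36\right)}{\left(-1\right) \left(-4252\right)} = \frac{43 - -504}{\left(-1\right) \left(-4252\right)} = \frac{43 + 504}{4252} = 547 \cdot \frac{1}{4252} = \frac{547}{4252}$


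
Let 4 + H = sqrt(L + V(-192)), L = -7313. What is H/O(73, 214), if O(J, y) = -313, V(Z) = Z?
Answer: 4/313 - I*sqrt(7505)/313 ≈ 0.01278 - 0.27678*I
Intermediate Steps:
H = -4 + I*sqrt(7505) (H = -4 + sqrt(-7313 - 192) = -4 + sqrt(-7505) = -4 + I*sqrt(7505) ≈ -4.0 + 86.631*I)
H/O(73, 214) = (-4 + I*sqrt(7505))/(-313) = (-4 + I*sqrt(7505))*(-1/313) = 4/313 - I*sqrt(7505)/313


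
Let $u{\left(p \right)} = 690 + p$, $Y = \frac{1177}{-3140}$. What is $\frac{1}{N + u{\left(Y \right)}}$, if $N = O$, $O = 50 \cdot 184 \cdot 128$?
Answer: $\frac{3140}{3699829423} \approx 8.4869 \cdot 10^{-7}$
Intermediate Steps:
$Y = - \frac{1177}{3140}$ ($Y = 1177 \left(- \frac{1}{3140}\right) = - \frac{1177}{3140} \approx -0.37484$)
$O = 1177600$ ($O = 9200 \cdot 128 = 1177600$)
$N = 1177600$
$\frac{1}{N + u{\left(Y \right)}} = \frac{1}{1177600 + \left(690 - \frac{1177}{3140}\right)} = \frac{1}{1177600 + \frac{2165423}{3140}} = \frac{1}{\frac{3699829423}{3140}} = \frac{3140}{3699829423}$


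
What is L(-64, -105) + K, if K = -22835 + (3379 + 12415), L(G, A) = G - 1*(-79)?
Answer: -7026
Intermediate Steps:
L(G, A) = 79 + G (L(G, A) = G + 79 = 79 + G)
K = -7041 (K = -22835 + 15794 = -7041)
L(-64, -105) + K = (79 - 64) - 7041 = 15 - 7041 = -7026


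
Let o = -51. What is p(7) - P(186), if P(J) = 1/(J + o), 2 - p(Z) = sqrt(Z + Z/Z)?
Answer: 269/135 - 2*sqrt(2) ≈ -0.83583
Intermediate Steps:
p(Z) = 2 - sqrt(1 + Z) (p(Z) = 2 - sqrt(Z + Z/Z) = 2 - sqrt(Z + 1) = 2 - sqrt(1 + Z))
P(J) = 1/(-51 + J) (P(J) = 1/(J - 51) = 1/(-51 + J))
p(7) - P(186) = (2 - sqrt(1 + 7)) - 1/(-51 + 186) = (2 - sqrt(8)) - 1/135 = (2 - 2*sqrt(2)) - 1*1/135 = (2 - 2*sqrt(2)) - 1/135 = 269/135 - 2*sqrt(2)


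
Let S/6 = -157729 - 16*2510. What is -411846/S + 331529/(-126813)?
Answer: -6322374572/2788321973 ≈ -2.2674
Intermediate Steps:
S = -1187334 (S = 6*(-157729 - 16*2510) = 6*(-157729 - 40160) = 6*(-197889) = -1187334)
-411846/S + 331529/(-126813) = -411846/(-1187334) + 331529/(-126813) = -411846*(-1/1187334) + 331529*(-1/126813) = 68641/197889 - 331529/126813 = -6322374572/2788321973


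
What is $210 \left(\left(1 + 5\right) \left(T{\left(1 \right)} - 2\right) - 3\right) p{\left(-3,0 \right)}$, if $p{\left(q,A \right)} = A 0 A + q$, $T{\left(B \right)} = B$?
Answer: $5670$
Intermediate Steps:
$p{\left(q,A \right)} = q$ ($p{\left(q,A \right)} = 0 A + q = 0 + q = q$)
$210 \left(\left(1 + 5\right) \left(T{\left(1 \right)} - 2\right) - 3\right) p{\left(-3,0 \right)} = 210 \left(\left(1 + 5\right) \left(1 - 2\right) - 3\right) \left(-3\right) = 210 \left(6 \left(-1\right) - 3\right) \left(-3\right) = 210 \left(-6 - 3\right) \left(-3\right) = 210 \left(\left(-9\right) \left(-3\right)\right) = 210 \cdot 27 = 5670$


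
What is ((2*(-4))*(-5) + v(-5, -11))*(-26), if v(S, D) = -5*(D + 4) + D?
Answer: -1664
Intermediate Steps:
v(S, D) = -20 - 4*D (v(S, D) = -5*(4 + D) + D = (-20 - 5*D) + D = -20 - 4*D)
((2*(-4))*(-5) + v(-5, -11))*(-26) = ((2*(-4))*(-5) + (-20 - 4*(-11)))*(-26) = (-8*(-5) + (-20 + 44))*(-26) = (40 + 24)*(-26) = 64*(-26) = -1664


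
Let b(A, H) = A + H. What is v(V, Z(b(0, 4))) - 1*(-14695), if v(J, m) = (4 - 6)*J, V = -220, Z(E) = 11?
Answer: 15135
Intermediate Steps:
v(J, m) = -2*J
v(V, Z(b(0, 4))) - 1*(-14695) = -2*(-220) - 1*(-14695) = 440 + 14695 = 15135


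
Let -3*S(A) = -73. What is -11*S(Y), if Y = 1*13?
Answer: -803/3 ≈ -267.67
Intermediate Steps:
Y = 13
S(A) = 73/3 (S(A) = -⅓*(-73) = 73/3)
-11*S(Y) = -11*73/3 = -803/3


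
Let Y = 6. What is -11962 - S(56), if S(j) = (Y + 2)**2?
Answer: -12026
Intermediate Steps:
S(j) = 64 (S(j) = (6 + 2)**2 = 8**2 = 64)
-11962 - S(56) = -11962 - 1*64 = -11962 - 64 = -12026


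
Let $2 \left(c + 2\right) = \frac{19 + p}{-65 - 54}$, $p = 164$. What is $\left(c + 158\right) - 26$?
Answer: $\frac{30757}{238} \approx 129.23$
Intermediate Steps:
$c = - \frac{659}{238}$ ($c = -2 + \frac{\left(19 + 164\right) \frac{1}{-65 - 54}}{2} = -2 + \frac{183 \frac{1}{-119}}{2} = -2 + \frac{183 \left(- \frac{1}{119}\right)}{2} = -2 + \frac{1}{2} \left(- \frac{183}{119}\right) = -2 - \frac{183}{238} = - \frac{659}{238} \approx -2.7689$)
$\left(c + 158\right) - 26 = \left(- \frac{659}{238} + 158\right) - 26 = \frac{36945}{238} - 26 = \frac{30757}{238}$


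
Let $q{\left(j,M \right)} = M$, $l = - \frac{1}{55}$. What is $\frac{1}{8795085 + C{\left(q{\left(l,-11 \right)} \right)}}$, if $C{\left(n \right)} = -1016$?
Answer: $\frac{1}{8794069} \approx 1.1371 \cdot 10^{-7}$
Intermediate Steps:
$l = - \frac{1}{55}$ ($l = \left(-1\right) \frac{1}{55} = - \frac{1}{55} \approx -0.018182$)
$\frac{1}{8795085 + C{\left(q{\left(l,-11 \right)} \right)}} = \frac{1}{8795085 - 1016} = \frac{1}{8794069}$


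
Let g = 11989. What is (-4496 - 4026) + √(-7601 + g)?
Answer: -8522 + 2*√1097 ≈ -8455.8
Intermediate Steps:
(-4496 - 4026) + √(-7601 + g) = (-4496 - 4026) + √(-7601 + 11989) = -8522 + √4388 = -8522 + 2*√1097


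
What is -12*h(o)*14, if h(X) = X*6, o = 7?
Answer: -7056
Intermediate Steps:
h(X) = 6*X
-12*h(o)*14 = -72*7*14 = -12*42*14 = -504*14 = -7056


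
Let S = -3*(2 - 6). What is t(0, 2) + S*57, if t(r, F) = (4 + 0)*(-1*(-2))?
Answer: 692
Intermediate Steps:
S = 12 (S = -3*(-4) = 12)
t(r, F) = 8 (t(r, F) = 4*2 = 8)
t(0, 2) + S*57 = 8 + 12*57 = 8 + 684 = 692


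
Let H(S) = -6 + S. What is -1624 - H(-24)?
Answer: -1594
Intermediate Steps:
-1624 - H(-24) = -1624 - (-6 - 24) = -1624 - 1*(-30) = -1624 + 30 = -1594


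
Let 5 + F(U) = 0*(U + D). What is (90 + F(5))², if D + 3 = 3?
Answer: 7225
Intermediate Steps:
D = 0 (D = -3 + 3 = 0)
F(U) = -5 (F(U) = -5 + 0*(U + 0) = -5 + 0*U = -5 + 0 = -5)
(90 + F(5))² = (90 - 5)² = 85² = 7225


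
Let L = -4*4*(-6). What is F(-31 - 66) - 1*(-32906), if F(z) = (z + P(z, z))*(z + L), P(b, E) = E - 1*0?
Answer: 33100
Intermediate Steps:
P(b, E) = E (P(b, E) = E + 0 = E)
L = 96 (L = -16*(-6) = -1*(-96) = 96)
F(z) = 2*z*(96 + z) (F(z) = (z + z)*(z + 96) = (2*z)*(96 + z) = 2*z*(96 + z))
F(-31 - 66) - 1*(-32906) = 2*(-31 - 66)*(96 + (-31 - 66)) - 1*(-32906) = 2*(-97)*(96 - 97) + 32906 = 2*(-97)*(-1) + 32906 = 194 + 32906 = 33100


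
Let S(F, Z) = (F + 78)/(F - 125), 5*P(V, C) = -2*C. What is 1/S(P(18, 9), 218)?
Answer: -643/372 ≈ -1.7285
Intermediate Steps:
P(V, C) = -2*C/5 (P(V, C) = (-2*C)/5 = -2*C/5)
S(F, Z) = (78 + F)/(-125 + F)
1/S(P(18, 9), 218) = 1/((78 - ⅖*9)/(-125 - ⅖*9)) = 1/((78 - 18/5)/(-125 - 18/5)) = 1/((372/5)/(-643/5)) = 1/(-5/643*372/5) = 1/(-372/643) = -643/372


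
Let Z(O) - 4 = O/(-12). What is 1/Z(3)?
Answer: 4/15 ≈ 0.26667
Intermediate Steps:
Z(O) = 4 - O/12 (Z(O) = 4 + O/(-12) = 4 + O*(-1/12) = 4 - O/12)
1/Z(3) = 1/(4 - 1/12*3) = 1/(4 - ¼) = 1/(15/4) = 4/15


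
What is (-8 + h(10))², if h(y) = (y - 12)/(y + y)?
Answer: 6561/100 ≈ 65.610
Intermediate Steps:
h(y) = (-12 + y)/(2*y) (h(y) = (-12 + y)/((2*y)) = (-12 + y)*(1/(2*y)) = (-12 + y)/(2*y))
(-8 + h(10))² = (-8 + (½)*(-12 + 10)/10)² = (-8 + (½)*(⅒)*(-2))² = (-8 - ⅒)² = (-81/10)² = 6561/100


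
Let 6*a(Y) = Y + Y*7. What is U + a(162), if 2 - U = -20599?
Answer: 20817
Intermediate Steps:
a(Y) = 4*Y/3 (a(Y) = (Y + Y*7)/6 = (Y + 7*Y)/6 = (8*Y)/6 = 4*Y/3)
U = 20601 (U = 2 - 1*(-20599) = 2 + 20599 = 20601)
U + a(162) = 20601 + (4/3)*162 = 20601 + 216 = 20817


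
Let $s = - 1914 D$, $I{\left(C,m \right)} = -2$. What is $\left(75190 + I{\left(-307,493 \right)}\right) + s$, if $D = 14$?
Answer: $48392$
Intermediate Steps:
$s = -26796$ ($s = \left(-1914\right) 14 = -26796$)
$\left(75190 + I{\left(-307,493 \right)}\right) + s = \left(75190 - 2\right) - 26796 = 75188 - 26796 = 48392$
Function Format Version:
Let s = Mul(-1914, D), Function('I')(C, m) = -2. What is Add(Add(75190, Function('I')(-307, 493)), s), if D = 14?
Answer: 48392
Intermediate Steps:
s = -26796 (s = Mul(-1914, 14) = -26796)
Add(Add(75190, Function('I')(-307, 493)), s) = Add(Add(75190, -2), -26796) = Add(75188, -26796) = 48392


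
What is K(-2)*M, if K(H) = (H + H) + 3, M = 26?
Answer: -26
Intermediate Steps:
K(H) = 3 + 2*H (K(H) = 2*H + 3 = 3 + 2*H)
K(-2)*M = (3 + 2*(-2))*26 = (3 - 4)*26 = -1*26 = -26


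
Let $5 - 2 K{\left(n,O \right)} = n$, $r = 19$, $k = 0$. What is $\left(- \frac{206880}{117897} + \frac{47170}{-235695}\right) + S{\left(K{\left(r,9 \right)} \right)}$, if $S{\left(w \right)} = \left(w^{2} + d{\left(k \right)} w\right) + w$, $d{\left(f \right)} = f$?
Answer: $\frac{74184201356}{1852515561} \approx 40.045$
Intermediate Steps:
$K{\left(n,O \right)} = \frac{5}{2} - \frac{n}{2}$
$S{\left(w \right)} = w + w^{2}$ ($S{\left(w \right)} = \left(w^{2} + 0 w\right) + w = \left(w^{2} + 0\right) + w = w^{2} + w = w + w^{2}$)
$\left(- \frac{206880}{117897} + \frac{47170}{-235695}\right) + S{\left(K{\left(r,9 \right)} \right)} = \left(- \frac{206880}{117897} + \frac{47170}{-235695}\right) + \left(\frac{5}{2} - \frac{19}{2}\right) \left(1 + \left(\frac{5}{2} - \frac{19}{2}\right)\right) = \left(\left(-206880\right) \frac{1}{117897} + 47170 \left(- \frac{1}{235695}\right)\right) + \left(\frac{5}{2} - \frac{19}{2}\right) \left(1 + \left(\frac{5}{2} - \frac{19}{2}\right)\right) = \left(- \frac{68960}{39299} - \frac{9434}{47139}\right) - 7 \left(1 - 7\right) = - \frac{3621452206}{1852515561} - -42 = - \frac{3621452206}{1852515561} + 42 = \frac{74184201356}{1852515561}$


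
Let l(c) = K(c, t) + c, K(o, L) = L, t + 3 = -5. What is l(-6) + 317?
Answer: 303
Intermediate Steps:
t = -8 (t = -3 - 5 = -8)
l(c) = -8 + c
l(-6) + 317 = (-8 - 6) + 317 = -14 + 317 = 303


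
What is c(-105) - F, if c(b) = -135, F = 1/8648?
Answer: -1167481/8648 ≈ -135.00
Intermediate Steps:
F = 1/8648 ≈ 0.00011563
c(-105) - F = -135 - 1*1/8648 = -135 - 1/8648 = -1167481/8648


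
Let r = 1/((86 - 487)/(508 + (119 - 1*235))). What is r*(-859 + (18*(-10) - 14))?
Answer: 412776/401 ≈ 1029.4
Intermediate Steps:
r = -392/401 (r = 1/(-401/(508 + (119 - 235))) = 1/(-401/(508 - 116)) = 1/(-401/392) = -392/401 ≈ -0.97756)
r*(-859 + (18*(-10) - 14)) = -392*(-859 + (18*(-10) - 14))/401 = -392*(-859 + (-180 - 14))/401 = -392*(-859 - 194)/401 = -392/401*(-1053) = 412776/401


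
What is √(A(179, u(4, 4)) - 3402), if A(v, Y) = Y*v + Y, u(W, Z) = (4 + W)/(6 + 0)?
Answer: I*√3162 ≈ 56.232*I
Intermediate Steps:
u(W, Z) = ⅔ + W/6 (u(W, Z) = (4 + W)/6 = (4 + W)*(⅙) = ⅔ + W/6)
A(v, Y) = Y + Y*v
√(A(179, u(4, 4)) - 3402) = √((⅔ + (⅙)*4)*(1 + 179) - 3402) = √((⅔ + ⅔)*180 - 3402) = √((4/3)*180 - 3402) = √(240 - 3402) = √(-3162) = I*√3162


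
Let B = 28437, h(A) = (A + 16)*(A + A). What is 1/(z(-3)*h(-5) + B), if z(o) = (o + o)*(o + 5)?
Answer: 1/29757 ≈ 3.3606e-5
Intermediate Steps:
h(A) = 2*A*(16 + A) (h(A) = (16 + A)*(2*A) = 2*A*(16 + A))
z(o) = 2*o*(5 + o) (z(o) = (2*o)*(5 + o) = 2*o*(5 + o))
1/(z(-3)*h(-5) + B) = 1/((2*(-3)*(5 - 3))*(2*(-5)*(16 - 5)) + 28437) = 1/((2*(-3)*2)*(2*(-5)*11) + 28437) = 1/(-12*(-110) + 28437) = 1/(1320 + 28437) = 1/29757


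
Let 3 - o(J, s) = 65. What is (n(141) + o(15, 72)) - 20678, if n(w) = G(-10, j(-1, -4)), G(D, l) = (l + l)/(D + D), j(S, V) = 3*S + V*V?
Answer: -207413/10 ≈ -20741.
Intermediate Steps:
j(S, V) = V**2 + 3*S (j(S, V) = 3*S + V**2 = V**2 + 3*S)
G(D, l) = l/D (G(D, l) = (2*l)/((2*D)) = (2*l)*(1/(2*D)) = l/D)
n(w) = -13/10 (n(w) = ((-4)**2 + 3*(-1))/(-10) = (16 - 3)*(-1/10) = 13*(-1/10) = -13/10)
o(J, s) = -62 (o(J, s) = 3 - 1*65 = 3 - 65 = -62)
(n(141) + o(15, 72)) - 20678 = (-13/10 - 62) - 20678 = -633/10 - 20678 = -207413/10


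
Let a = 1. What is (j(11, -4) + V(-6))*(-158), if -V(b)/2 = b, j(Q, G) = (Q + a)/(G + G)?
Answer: -1659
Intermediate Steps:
j(Q, G) = (1 + Q)/(2*G) (j(Q, G) = (Q + 1)/(G + G) = (1 + Q)/((2*G)) = (1 + Q)*(1/(2*G)) = (1 + Q)/(2*G))
V(b) = -2*b
(j(11, -4) + V(-6))*(-158) = ((1/2)*(1 + 11)/(-4) - 2*(-6))*(-158) = ((1/2)*(-1/4)*12 + 12)*(-158) = (-3/2 + 12)*(-158) = (21/2)*(-158) = -1659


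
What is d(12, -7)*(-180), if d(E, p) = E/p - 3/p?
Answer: 1620/7 ≈ 231.43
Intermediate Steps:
d(E, p) = -3/p + E/p
d(12, -7)*(-180) = ((-3 + 12)/(-7))*(-180) = -1/7*9*(-180) = -9/7*(-180) = 1620/7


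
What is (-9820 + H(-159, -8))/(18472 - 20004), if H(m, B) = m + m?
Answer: 5069/766 ≈ 6.6175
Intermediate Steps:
H(m, B) = 2*m
(-9820 + H(-159, -8))/(18472 - 20004) = (-9820 + 2*(-159))/(18472 - 20004) = (-9820 - 318)/(-1532) = -10138*(-1/1532) = 5069/766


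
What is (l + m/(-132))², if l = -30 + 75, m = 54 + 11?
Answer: 34515625/17424 ≈ 1980.9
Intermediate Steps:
m = 65
l = 45
(l + m/(-132))² = (45 + 65/(-132))² = (45 + 65*(-1/132))² = (45 - 65/132)² = (5875/132)² = 34515625/17424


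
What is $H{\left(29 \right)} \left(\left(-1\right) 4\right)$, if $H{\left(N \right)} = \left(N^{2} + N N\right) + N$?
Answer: $-6844$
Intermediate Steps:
$H{\left(N \right)} = N + 2 N^{2}$ ($H{\left(N \right)} = \left(N^{2} + N^{2}\right) + N = 2 N^{2} + N = N + 2 N^{2}$)
$H{\left(29 \right)} \left(\left(-1\right) 4\right) = 29 \left(1 + 2 \cdot 29\right) \left(\left(-1\right) 4\right) = 29 \left(1 + 58\right) \left(-4\right) = 29 \cdot 59 \left(-4\right) = 1711 \left(-4\right) = -6844$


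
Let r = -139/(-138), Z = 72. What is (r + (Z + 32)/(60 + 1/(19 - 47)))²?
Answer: 762809161/101485476 ≈ 7.5164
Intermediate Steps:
r = 139/138 (r = -139*(-1/138) = 139/138 ≈ 1.0072)
(r + (Z + 32)/(60 + 1/(19 - 47)))² = (139/138 + (72 + 32)/(60 + 1/(19 - 47)))² = (139/138 + 104/(60 + 1/(-28)))² = (139/138 + 104/(60 - 1/28))² = (139/138 + 104/(1679/28))² = (139/138 + 104*(28/1679))² = (139/138 + 2912/1679)² = (27619/10074)² = 762809161/101485476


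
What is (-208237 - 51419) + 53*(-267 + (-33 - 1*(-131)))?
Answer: -268613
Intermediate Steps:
(-208237 - 51419) + 53*(-267 + (-33 - 1*(-131))) = -259656 + 53*(-267 + (-33 + 131)) = -259656 + 53*(-267 + 98) = -259656 + 53*(-169) = -259656 - 8957 = -268613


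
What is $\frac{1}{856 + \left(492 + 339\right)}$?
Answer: $\frac{1}{1687} \approx 0.00059277$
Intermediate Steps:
$\frac{1}{856 + \left(492 + 339\right)} = \frac{1}{856 + 831} = \frac{1}{1687}$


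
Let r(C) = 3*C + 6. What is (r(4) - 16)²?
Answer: 4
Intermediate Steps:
r(C) = 6 + 3*C
(r(4) - 16)² = ((6 + 3*4) - 16)² = ((6 + 12) - 16)² = (18 - 16)² = 2² = 4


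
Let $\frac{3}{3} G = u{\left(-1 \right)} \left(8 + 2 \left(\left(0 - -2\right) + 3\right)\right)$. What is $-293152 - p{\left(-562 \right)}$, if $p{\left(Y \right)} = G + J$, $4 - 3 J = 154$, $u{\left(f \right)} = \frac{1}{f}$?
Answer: $-293084$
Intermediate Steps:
$J = -50$ ($J = \frac{4}{3} - \frac{154}{3} = -50$)
$G = -18$ ($G = \frac{8 + 2 \left(\left(0 - -2\right) + 3\right)}{-1} = - (8 + 2 \left(\left(0 + 2\right) + 3\right)) = - (8 + 2 \left(2 + 3\right)) = - (8 + 2 \cdot 5) = - (8 + 10) = \left(-1\right) 18 = -18$)
$p{\left(Y \right)} = -68$ ($p{\left(Y \right)} = -18 - 50 = -68$)
$-293152 - p{\left(-562 \right)} = -293152 - -68 = -293152 + 68 = -293084$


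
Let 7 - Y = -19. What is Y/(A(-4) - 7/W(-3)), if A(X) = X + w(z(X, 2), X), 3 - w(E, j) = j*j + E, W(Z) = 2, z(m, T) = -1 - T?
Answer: -52/35 ≈ -1.4857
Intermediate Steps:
Y = 26 (Y = 7 - 1*(-19) = 7 + 19 = 26)
w(E, j) = 3 - E - j² (w(E, j) = 3 - (j*j + E) = 3 - (j² + E) = 3 - (E + j²) = 3 + (-E - j²) = 3 - E - j²)
A(X) = 6 + X - X² (A(X) = X + (3 - (-1 - 1*2) - X²) = X + (3 - (-1 - 2) - X²) = X + (3 - 1*(-3) - X²) = X + (3 + 3 - X²) = X + (6 - X²) = 6 + X - X²)
Y/(A(-4) - 7/W(-3)) = 26/((6 - 4 - 1*(-4)²) - 7/2) = 26/((6 - 4 - 1*16) - 7*½) = 26/((6 - 4 - 16) - 7/2) = 26/(-14 - 7/2) = 26/(-35/2) = 26*(-2/35) = -52/35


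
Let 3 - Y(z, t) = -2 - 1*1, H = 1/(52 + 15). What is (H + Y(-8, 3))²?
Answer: 162409/4489 ≈ 36.179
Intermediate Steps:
H = 1/67 ≈ 0.014925
Y(z, t) = 6 (Y(z, t) = 3 - (-2 - 1*1) = 3 - (-2 - 1) = 3 - 1*(-3) = 3 + 3 = 6)
(H + Y(-8, 3))² = (1/67 + 6)² = (403/67)² = 162409/4489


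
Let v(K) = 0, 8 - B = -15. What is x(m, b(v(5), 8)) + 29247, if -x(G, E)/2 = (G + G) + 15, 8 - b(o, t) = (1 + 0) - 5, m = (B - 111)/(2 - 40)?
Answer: 554947/19 ≈ 29208.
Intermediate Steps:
B = 23 (B = 8 - 1*(-15) = 8 + 15 = 23)
m = 44/19 (m = (23 - 111)/(2 - 40) = -88/(-38) = -88*(-1/38) = 44/19 ≈ 2.3158)
b(o, t) = 12 (b(o, t) = 8 - ((1 + 0) - 5) = 8 - (1 - 5) = 8 - 1*(-4) = 8 + 4 = 12)
x(G, E) = -30 - 4*G (x(G, E) = -2*((G + G) + 15) = -2*(2*G + 15) = -2*(15 + 2*G) = -30 - 4*G)
x(m, b(v(5), 8)) + 29247 = (-30 - 4*44/19) + 29247 = (-30 - 176/19) + 29247 = -746/19 + 29247 = 554947/19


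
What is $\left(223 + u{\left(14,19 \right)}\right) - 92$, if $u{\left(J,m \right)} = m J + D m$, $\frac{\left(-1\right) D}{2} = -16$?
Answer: $1005$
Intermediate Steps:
$D = 32$ ($D = \left(-2\right) \left(-16\right) = 32$)
$u{\left(J,m \right)} = 32 m + J m$ ($u{\left(J,m \right)} = m J + 32 m = J m + 32 m = 32 m + J m$)
$\left(223 + u{\left(14,19 \right)}\right) - 92 = \left(223 + 19 \left(32 + 14\right)\right) - 92 = \left(223 + 19 \cdot 46\right) - 92 = \left(223 + 874\right) - 92 = 1097 - 92 = 1005$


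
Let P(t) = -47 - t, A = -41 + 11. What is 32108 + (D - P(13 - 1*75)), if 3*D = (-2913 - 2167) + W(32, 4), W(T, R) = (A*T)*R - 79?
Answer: 87280/3 ≈ 29093.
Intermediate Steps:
A = -30
W(T, R) = -79 - 30*R*T (W(T, R) = (-30*T)*R - 79 = -30*R*T - 79 = -79 - 30*R*T)
D = -8999/3 (D = ((-2913 - 2167) + (-79 - 30*4*32))/3 = (-5080 + (-79 - 3840))/3 = (-5080 - 3919)/3 = (⅓)*(-8999) = -8999/3 ≈ -2999.7)
32108 + (D - P(13 - 1*75)) = 32108 + (-8999/3 - (-47 - (13 - 1*75))) = 32108 + (-8999/3 - (-47 - (13 - 75))) = 32108 + (-8999/3 - (-47 - 1*(-62))) = 32108 + (-8999/3 - (-47 + 62)) = 32108 + (-8999/3 - 1*15) = 32108 + (-8999/3 - 15) = 32108 - 9044/3 = 87280/3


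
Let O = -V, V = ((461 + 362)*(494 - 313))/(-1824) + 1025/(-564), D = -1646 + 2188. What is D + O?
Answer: 17873879/28576 ≈ 625.49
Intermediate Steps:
D = 542
V = -2385687/28576 (V = (823*181)*(-1/1824) + 1025*(-1/564) = 148963*(-1/1824) - 1025/564 = -148963/1824 - 1025/564 = -2385687/28576 ≈ -83.486)
O = 2385687/28576 (O = -1*(-2385687/28576) = 2385687/28576 ≈ 83.486)
D + O = 542 + 2385687/28576 = 17873879/28576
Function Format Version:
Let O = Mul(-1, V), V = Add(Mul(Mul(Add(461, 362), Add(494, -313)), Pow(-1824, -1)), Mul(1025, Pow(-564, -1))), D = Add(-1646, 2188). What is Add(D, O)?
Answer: Rational(17873879, 28576) ≈ 625.49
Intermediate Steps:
D = 542
V = Rational(-2385687, 28576) (V = Add(Mul(Mul(823, 181), Rational(-1, 1824)), Mul(1025, Rational(-1, 564))) = Add(Mul(148963, Rational(-1, 1824)), Rational(-1025, 564)) = Add(Rational(-148963, 1824), Rational(-1025, 564)) = Rational(-2385687, 28576) ≈ -83.486)
O = Rational(2385687, 28576) (O = Mul(-1, Rational(-2385687, 28576)) = Rational(2385687, 28576) ≈ 83.486)
Add(D, O) = Add(542, Rational(2385687, 28576)) = Rational(17873879, 28576)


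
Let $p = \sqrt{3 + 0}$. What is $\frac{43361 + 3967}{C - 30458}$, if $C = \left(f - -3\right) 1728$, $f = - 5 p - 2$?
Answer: $- \frac{67986672}{30073205} + \frac{20445696 \sqrt{3}}{30073205} \approx -1.0831$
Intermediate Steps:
$p = \sqrt{3} \approx 1.732$
$f = -2 - 5 \sqrt{3}$ ($f = - 5 \sqrt{3} - 2 = -2 - 5 \sqrt{3} \approx -10.66$)
$C = 1728 - 8640 \sqrt{3}$ ($C = \left(\left(-2 - 5 \sqrt{3}\right) - -3\right) 1728 = \left(\left(-2 - 5 \sqrt{3}\right) + 3\right) 1728 = \left(1 - 5 \sqrt{3}\right) 1728 = 1728 - 8640 \sqrt{3} \approx -13237.0$)
$\frac{43361 + 3967}{C - 30458} = \frac{43361 + 3967}{\left(1728 - 8640 \sqrt{3}\right) - 30458} = \frac{47328}{\left(1728 - 8640 \sqrt{3}\right) - 30458} = \frac{47328}{-28730 - 8640 \sqrt{3}}$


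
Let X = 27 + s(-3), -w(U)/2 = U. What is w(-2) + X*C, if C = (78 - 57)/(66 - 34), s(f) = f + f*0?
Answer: 79/4 ≈ 19.750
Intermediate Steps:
s(f) = f (s(f) = f + 0 = f)
C = 21/32 ≈ 0.65625
w(U) = -2*U
X = 24 (X = 27 - 3 = 24)
w(-2) + X*C = -2*(-2) + 24*(21/32) = 4 + 63/4 = 79/4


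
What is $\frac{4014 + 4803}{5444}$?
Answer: $\frac{8817}{5444} \approx 1.6196$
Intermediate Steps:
$\frac{4014 + 4803}{5444} = 8817 \cdot \frac{1}{5444} = \frac{8817}{5444}$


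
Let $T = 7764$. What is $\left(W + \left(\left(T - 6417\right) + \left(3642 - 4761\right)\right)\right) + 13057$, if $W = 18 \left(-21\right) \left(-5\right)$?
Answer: $15175$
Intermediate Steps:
$W = 1890$ ($W = \left(-378\right) \left(-5\right) = 1890$)
$\left(W + \left(\left(T - 6417\right) + \left(3642 - 4761\right)\right)\right) + 13057 = \left(1890 + \left(\left(7764 - 6417\right) + \left(3642 - 4761\right)\right)\right) + 13057 = \left(1890 + \left(1347 - 1119\right)\right) + 13057 = \left(1890 + 228\right) + 13057 = 2118 + 13057 = 15175$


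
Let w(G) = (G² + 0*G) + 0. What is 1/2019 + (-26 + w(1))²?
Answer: 1261876/2019 ≈ 625.00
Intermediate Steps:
w(G) = G² (w(G) = (G² + 0) + 0 = G² + 0 = G²)
1/2019 + (-26 + w(1))² = 1/2019 + (-26 + 1²)² = 1/2019 + (-26 + 1)² = 1/2019 + (-25)² = 1/2019 + 625 = 1261876/2019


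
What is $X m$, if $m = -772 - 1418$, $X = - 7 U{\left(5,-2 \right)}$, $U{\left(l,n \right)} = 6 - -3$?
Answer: $137970$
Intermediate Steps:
$U{\left(l,n \right)} = 9$ ($U{\left(l,n \right)} = 6 + 3 = 9$)
$X = -63$ ($X = \left(-7\right) 9 = -63$)
$m = -2190$ ($m = -772 - 1418 = -2190$)
$X m = \left(-63\right) \left(-2190\right) = 137970$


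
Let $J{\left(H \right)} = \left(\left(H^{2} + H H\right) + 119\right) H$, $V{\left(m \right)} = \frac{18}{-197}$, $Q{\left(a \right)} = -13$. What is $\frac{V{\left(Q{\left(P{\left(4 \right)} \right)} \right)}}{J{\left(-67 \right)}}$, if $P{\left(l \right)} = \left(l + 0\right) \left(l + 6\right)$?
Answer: $\frac{18}{120071303} \approx 1.4991 \cdot 10^{-7}$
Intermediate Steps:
$P{\left(l \right)} = l \left(6 + l\right)$
$V{\left(m \right)} = - \frac{18}{197}$ ($V{\left(m \right)} = 18 \left(- \frac{1}{197}\right) = - \frac{18}{197}$)
$J{\left(H \right)} = H \left(119 + 2 H^{2}\right)$ ($J{\left(H \right)} = \left(\left(H^{2} + H^{2}\right) + 119\right) H = \left(2 H^{2} + 119\right) H = \left(119 + 2 H^{2}\right) H = H \left(119 + 2 H^{2}\right)$)
$\frac{V{\left(Q{\left(P{\left(4 \right)} \right)} \right)}}{J{\left(-67 \right)}} = - \frac{18}{197 \left(- 67 \left(119 + 2 \left(-67\right)^{2}\right)\right)} = - \frac{18}{197 \left(- 67 \left(119 + 2 \cdot 4489\right)\right)} = - \frac{18}{197 \left(- 67 \left(119 + 8978\right)\right)} = - \frac{18}{197 \left(\left(-67\right) 9097\right)} = - \frac{18}{197 \left(-609499\right)} = \left(- \frac{18}{197}\right) \left(- \frac{1}{609499}\right) = \frac{18}{120071303}$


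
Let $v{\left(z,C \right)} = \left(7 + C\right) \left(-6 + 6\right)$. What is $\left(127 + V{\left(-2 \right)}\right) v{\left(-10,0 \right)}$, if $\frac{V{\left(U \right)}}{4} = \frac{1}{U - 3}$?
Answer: $0$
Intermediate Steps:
$V{\left(U \right)} = \frac{4}{-3 + U}$ ($V{\left(U \right)} = \frac{4}{U - 3} = \frac{4}{-3 + U}$)
$v{\left(z,C \right)} = 0$ ($v{\left(z,C \right)} = \left(7 + C\right) 0 = 0$)
$\left(127 + V{\left(-2 \right)}\right) v{\left(-10,0 \right)} = \left(127 + \frac{4}{-3 - 2}\right) 0 = \left(127 + \frac{4}{-5}\right) 0 = \left(127 + 4 \left(- \frac{1}{5}\right)\right) 0 = \left(127 - \frac{4}{5}\right) 0 = \frac{631}{5} \cdot 0 = 0$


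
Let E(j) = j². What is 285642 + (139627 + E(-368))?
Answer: 560693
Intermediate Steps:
285642 + (139627 + E(-368)) = 285642 + (139627 + (-368)²) = 285642 + (139627 + 135424) = 285642 + 275051 = 560693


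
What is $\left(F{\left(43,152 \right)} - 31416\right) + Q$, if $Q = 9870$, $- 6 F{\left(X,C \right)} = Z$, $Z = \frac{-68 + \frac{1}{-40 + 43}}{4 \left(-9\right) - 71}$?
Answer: $- \frac{41497799}{1926} \approx -21546.0$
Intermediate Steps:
$Z = \frac{203}{321}$ ($Z = \frac{-68 + \frac{1}{3}}{-36 - 71} = \frac{-68 + \frac{1}{3}}{-107} = \left(- \frac{203}{3}\right) \left(- \frac{1}{107}\right) = \frac{203}{321} \approx 0.6324$)
$F{\left(X,C \right)} = - \frac{203}{1926}$ ($F{\left(X,C \right)} = \left(- \frac{1}{6}\right) \frac{203}{321} = - \frac{203}{1926}$)
$\left(F{\left(43,152 \right)} - 31416\right) + Q = \left(- \frac{203}{1926} - 31416\right) + 9870 = - \frac{60507419}{1926} + 9870 = - \frac{41497799}{1926}$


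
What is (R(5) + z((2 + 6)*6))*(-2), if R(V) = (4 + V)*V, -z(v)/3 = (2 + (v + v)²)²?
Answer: 509829054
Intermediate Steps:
z(v) = -3*(2 + 4*v²)² (z(v) = -3*(2 + (v + v)²)² = -3*(2 + (2*v)²)² = -3*(2 + 4*v²)²)
R(V) = V*(4 + V)
(R(5) + z((2 + 6)*6))*(-2) = (5*(4 + 5) - 12*(1 + 2*((2 + 6)*6)²)²)*(-2) = (5*9 - 12*(1 + 2*(8*6)²)²)*(-2) = (45 - 12*(1 + 2*48²)²)*(-2) = (45 - 12*(1 + 2*2304)²)*(-2) = (45 - 12*(1 + 4608)²)*(-2) = (45 - 12*4609²)*(-2) = (45 - 12*21242881)*(-2) = (45 - 254914572)*(-2) = -254914527*(-2) = 509829054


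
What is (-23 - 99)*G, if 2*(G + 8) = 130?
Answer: -6954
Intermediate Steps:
G = 57 (G = -8 + (½)*130 = -8 + 65 = 57)
(-23 - 99)*G = (-23 - 99)*57 = -122*57 = -6954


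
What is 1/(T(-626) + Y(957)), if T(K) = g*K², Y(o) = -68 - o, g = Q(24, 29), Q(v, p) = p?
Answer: 1/11363379 ≈ 8.8002e-8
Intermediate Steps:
g = 29
T(K) = 29*K²
1/(T(-626) + Y(957)) = 1/(29*(-626)² + (-68 - 1*957)) = 1/(29*391876 + (-68 - 957)) = 1/(11364404 - 1025) = 1/11363379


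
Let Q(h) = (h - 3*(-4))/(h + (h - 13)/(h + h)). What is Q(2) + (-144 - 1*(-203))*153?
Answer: 27025/3 ≈ 9008.3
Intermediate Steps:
Q(h) = (12 + h)/(h + (-13 + h)/(2*h)) (Q(h) = (h + 12)/(h + (-13 + h)/((2*h))) = (12 + h)/(h + (-13 + h)*(1/(2*h))) = (12 + h)/(h + (-13 + h)/(2*h)))
Q(2) + (-144 - 1*(-203))*153 = 2*2*(12 + 2)/(-13 + 2 + 2*2²) + (-144 - 1*(-203))*153 = 2*2*14/(-13 + 2 + 2*4) + (-144 + 203)*153 = 2*2*14/(-13 + 2 + 8) + 59*153 = 2*2*14/(-3) + 9027 = 2*2*(-⅓)*14 + 9027 = -56/3 + 9027 = 27025/3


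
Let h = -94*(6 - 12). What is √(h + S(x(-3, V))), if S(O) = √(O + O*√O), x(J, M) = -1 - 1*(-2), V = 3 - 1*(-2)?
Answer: √(564 + √2) ≈ 23.778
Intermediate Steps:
V = 5 (V = 3 + 2 = 5)
x(J, M) = 1 (x(J, M) = -1 + 2 = 1)
S(O) = √(O + O^(3/2))
h = 564 (h = -94*(-6) = 564)
√(h + S(x(-3, V))) = √(564 + √(1 + 1^(3/2))) = √(564 + √(1 + 1)) = √(564 + √2)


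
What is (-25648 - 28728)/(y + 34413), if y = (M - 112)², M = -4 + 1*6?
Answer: -54376/46513 ≈ -1.1691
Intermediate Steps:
M = 2 (M = -4 + 6 = 2)
y = 12100 (y = (2 - 112)² = (-110)² = 12100)
(-25648 - 28728)/(y + 34413) = (-25648 - 28728)/(12100 + 34413) = -54376/46513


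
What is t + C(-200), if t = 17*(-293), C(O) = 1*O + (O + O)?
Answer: -5581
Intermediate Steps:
C(O) = 3*O (C(O) = O + 2*O = 3*O)
t = -4981
t + C(-200) = -4981 + 3*(-200) = -4981 - 600 = -5581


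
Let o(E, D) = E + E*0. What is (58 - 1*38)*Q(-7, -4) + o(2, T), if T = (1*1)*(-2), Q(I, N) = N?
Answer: -78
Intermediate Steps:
T = -2 (T = 1*(-2) = -2)
o(E, D) = E (o(E, D) = E + 0 = E)
(58 - 1*38)*Q(-7, -4) + o(2, T) = (58 - 1*38)*(-4) + 2 = (58 - 38)*(-4) + 2 = 20*(-4) + 2 = -80 + 2 = -78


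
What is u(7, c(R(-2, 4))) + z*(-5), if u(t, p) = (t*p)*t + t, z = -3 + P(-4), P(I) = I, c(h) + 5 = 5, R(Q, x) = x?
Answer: 42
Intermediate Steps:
c(h) = 0 (c(h) = -5 + 5 = 0)
z = -7 (z = -3 - 4 = -7)
u(t, p) = t + p*t² (u(t, p) = (p*t)*t + t = p*t² + t = t + p*t²)
u(7, c(R(-2, 4))) + z*(-5) = 7*(1 + 0*7) - 7*(-5) = 7*(1 + 0) + 35 = 7*1 + 35 = 7 + 35 = 42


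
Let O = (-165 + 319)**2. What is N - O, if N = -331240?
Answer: -354956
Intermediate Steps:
O = 23716 (O = 154**2 = 23716)
N - O = -331240 - 1*23716 = -331240 - 23716 = -354956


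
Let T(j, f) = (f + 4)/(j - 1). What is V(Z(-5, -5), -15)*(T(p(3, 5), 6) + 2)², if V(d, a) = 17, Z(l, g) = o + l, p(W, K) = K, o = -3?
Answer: 1377/4 ≈ 344.25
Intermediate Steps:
Z(l, g) = -3 + l
T(j, f) = (4 + f)/(-1 + j)
V(Z(-5, -5), -15)*(T(p(3, 5), 6) + 2)² = 17*((4 + 6)/(-1 + 5) + 2)² = 17*(10/4 + 2)² = 17*((¼)*10 + 2)² = 17*(5/2 + 2)² = 17*(9/2)² = 17*(81/4) = 1377/4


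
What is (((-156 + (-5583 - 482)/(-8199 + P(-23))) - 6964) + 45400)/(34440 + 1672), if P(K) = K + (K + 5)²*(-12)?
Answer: 92715373/87463264 ≈ 1.0600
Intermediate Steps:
P(K) = K - 12*(5 + K)² (P(K) = K + (5 + K)²*(-12) = K - 12*(5 + K)²)
(((-156 + (-5583 - 482)/(-8199 + P(-23))) - 6964) + 45400)/(34440 + 1672) = (((-156 + (-5583 - 482)/(-8199 + (-23 - 12*(5 - 23)²))) - 6964) + 45400)/(34440 + 1672) = (((-156 - 6065/(-8199 + (-23 - 12*(-18)²))) - 6964) + 45400)/36112 = (((-156 - 6065/(-8199 + (-23 - 12*324))) - 6964) + 45400)*(1/36112) = (((-156 - 6065/(-8199 + (-23 - 3888))) - 6964) + 45400)*(1/36112) = (((-156 - 6065/(-8199 - 3911)) - 6964) + 45400)*(1/36112) = (((-156 - 6065/(-12110)) - 6964) + 45400)*(1/36112) = (((-156 - 6065*(-1/12110)) - 6964) + 45400)*(1/36112) = (((-156 + 1213/2422) - 6964) + 45400)*(1/36112) = ((-376619/2422 - 6964) + 45400)*(1/36112) = (-17243427/2422 + 45400)*(1/36112) = (92715373/2422)*(1/36112) = 92715373/87463264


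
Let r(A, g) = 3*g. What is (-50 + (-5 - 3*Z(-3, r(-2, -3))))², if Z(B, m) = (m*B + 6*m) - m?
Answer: 1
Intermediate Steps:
Z(B, m) = 5*m + B*m (Z(B, m) = (B*m + 6*m) - m = (6*m + B*m) - m = 5*m + B*m)
(-50 + (-5 - 3*Z(-3, r(-2, -3))))² = (-50 + (-5 - 3*3*(-3)*(5 - 3)))² = (-50 + (-5 - (-27)*2))² = (-50 + (-5 - 3*(-18)))² = (-50 + (-5 + 54))² = (-50 + 49)² = (-1)² = 1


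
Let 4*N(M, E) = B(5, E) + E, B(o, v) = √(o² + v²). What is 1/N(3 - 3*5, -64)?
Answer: 256/25 + 4*√4121/25 ≈ 20.511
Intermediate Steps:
N(M, E) = E/4 + √(25 + E²)/4 (N(M, E) = (√(5² + E²) + E)/4 = (√(25 + E²) + E)/4 = (E + √(25 + E²))/4 = E/4 + √(25 + E²)/4)
1/N(3 - 3*5, -64) = 1/((¼)*(-64) + √(25 + (-64)²)/4) = 1/(-16 + √(25 + 4096)/4) = 1/(-16 + √4121/4)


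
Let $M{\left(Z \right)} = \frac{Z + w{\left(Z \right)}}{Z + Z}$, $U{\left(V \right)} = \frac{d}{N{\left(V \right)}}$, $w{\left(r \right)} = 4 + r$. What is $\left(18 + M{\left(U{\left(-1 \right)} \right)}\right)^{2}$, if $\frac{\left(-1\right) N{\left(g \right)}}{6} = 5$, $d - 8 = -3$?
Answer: $49$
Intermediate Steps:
$d = 5$ ($d = 8 - 3 = 5$)
$N{\left(g \right)} = -30$ ($N{\left(g \right)} = \left(-6\right) 5 = -30$)
$U{\left(V \right)} = - \frac{1}{6}$ ($U{\left(V \right)} = \frac{5}{-30} = 5 \left(- \frac{1}{30}\right) = - \frac{1}{6}$)
$M{\left(Z \right)} = \frac{4 + 2 Z}{2 Z}$ ($M{\left(Z \right)} = \frac{Z + \left(4 + Z\right)}{Z + Z} = \frac{4 + 2 Z}{2 Z}$)
$\left(18 + M{\left(U{\left(-1 \right)} \right)}\right)^{2} = \left(18 + \frac{2 - \frac{1}{6}}{- \frac{1}{6}}\right)^{2} = \left(18 - 11\right)^{2} = 7^{2} = 49$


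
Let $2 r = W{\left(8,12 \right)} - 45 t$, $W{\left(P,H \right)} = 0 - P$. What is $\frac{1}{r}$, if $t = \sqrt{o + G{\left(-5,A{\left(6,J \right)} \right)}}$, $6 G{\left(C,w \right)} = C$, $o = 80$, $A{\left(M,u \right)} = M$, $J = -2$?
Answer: $\frac{32}{320497} - \frac{150 \sqrt{114}}{320497} \approx -0.0048973$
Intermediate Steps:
$G{\left(C,w \right)} = \frac{C}{6}$
$W{\left(P,H \right)} = - P$
$t = \frac{5 \sqrt{114}}{6}$ ($t = \sqrt{80 + \frac{1}{6} \left(-5\right)} = \sqrt{80 - \frac{5}{6}} = \sqrt{\frac{475}{6}} = \frac{5 \sqrt{114}}{6} \approx 8.8976$)
$r = -4 - \frac{75 \sqrt{114}}{4}$ ($r = \frac{\left(-1\right) 8 - 45 \frac{5 \sqrt{114}}{6}}{2} = \frac{-8 - \frac{75 \sqrt{114}}{2}}{2} = -4 - \frac{75 \sqrt{114}}{4} \approx -204.2$)
$\frac{1}{r} = \frac{1}{-4 - \frac{75 \sqrt{114}}{4}}$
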